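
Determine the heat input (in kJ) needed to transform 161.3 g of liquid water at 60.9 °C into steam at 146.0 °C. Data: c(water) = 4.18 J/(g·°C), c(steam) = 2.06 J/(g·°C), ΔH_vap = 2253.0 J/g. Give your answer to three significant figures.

q1 (heat water 60.9→100.0 °C): 161.3 × 4.18 × 39.1 = 26363 J
q2 (vaporize at 100 °C): 161.3 × 2253.0 = 363409 J
q3 (heat steam 100.0→146.0 °C): 161.3 × 2.06 × 46.0 = 15285 J
Total: 26363 + 363409 + 15285 = 405057 J = 405 kJ

q = 405 kJ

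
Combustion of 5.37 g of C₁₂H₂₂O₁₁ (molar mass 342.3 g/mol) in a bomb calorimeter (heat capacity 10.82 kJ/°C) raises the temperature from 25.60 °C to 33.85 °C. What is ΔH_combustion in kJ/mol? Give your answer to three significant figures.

ΔH = -5690 kJ/mol

ΔT = 33.85 − 25.60 = 8.25 °C
q_cal = C_cal × ΔT = 10.82 × 8.25 = 89.265 kJ
n = 5.37 / 342.3 = 0.01569 mol
q_rxn = −q_cal = -89.265 kJ
ΔH = -89.265 / 0.01569 = -5689 kJ/mol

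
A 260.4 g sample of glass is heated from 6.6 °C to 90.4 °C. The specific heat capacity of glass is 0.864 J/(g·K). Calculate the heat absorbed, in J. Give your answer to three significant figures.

q = m c ΔT = 260.4 × 0.864 × (90.4 − 6.6)
q = 260.4 × 0.864 × 83.8 = 18850 J

q = 18900 J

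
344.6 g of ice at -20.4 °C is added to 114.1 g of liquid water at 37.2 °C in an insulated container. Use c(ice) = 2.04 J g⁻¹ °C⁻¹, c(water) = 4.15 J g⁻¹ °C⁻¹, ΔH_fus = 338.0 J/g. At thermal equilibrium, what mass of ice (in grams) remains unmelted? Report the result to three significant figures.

m_ice remaining = 335 g

Heat to warm all ice to 0 °C: 344.6×2.04×20.4 = 14341 J
Heat released by water cooling to 0 °C: 114.1×4.15×37.2 = 17615 J
17615 J < 14341 + 344.6×338.0 = 130815.8 J, so not all ice melts; final T = 0 °C.
Heat left for melting: 17615 − 14341 = 3274 J
Mass melted = 3274 / 338.0 = 9.686 g
Ice remaining = 344.6 − 9.686 = 334.914 g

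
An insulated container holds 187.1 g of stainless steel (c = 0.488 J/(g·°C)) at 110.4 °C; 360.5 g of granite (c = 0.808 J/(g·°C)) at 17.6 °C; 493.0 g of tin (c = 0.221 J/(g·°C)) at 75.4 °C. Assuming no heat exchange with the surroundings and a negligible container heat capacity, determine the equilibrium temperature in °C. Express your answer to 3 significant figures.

T_f = 47.6 °C

Σ mᵢcᵢ(T − Tᵢ) = 0  ⇒  T = Σ mᵢcᵢTᵢ / Σ mᵢcᵢ
Σ mᵢcᵢ = 187.1×0.488 + 360.5×0.808 + 493.0×0.221 = 491.5418
Σ mᵢcᵢTᵢ = 91.3048×110.4 + 291.284×17.6 + 108.953×75.4 = 23421.7
T = 23421.7 / 491.5418 = 47.649 °C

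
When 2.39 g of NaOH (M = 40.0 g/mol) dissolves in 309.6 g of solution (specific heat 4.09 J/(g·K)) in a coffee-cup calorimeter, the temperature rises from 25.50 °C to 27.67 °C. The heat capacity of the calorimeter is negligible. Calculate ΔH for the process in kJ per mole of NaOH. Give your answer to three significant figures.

|ΔT| = |27.67 − 25.50| = 2.17 °C
|q_surr| = (309.6 × 4.09) × 2.17 = 1266.264 × 2.17 = 2748 J
n(NaOH) = 2.39 / 40.0 = 0.05975 mol
Temperature rose, so q_rxn = −|q_surr| = -2.748 kJ
ΔH = q_rxn / n = -45.99 kJ/mol

ΔH = -46.0 kJ/mol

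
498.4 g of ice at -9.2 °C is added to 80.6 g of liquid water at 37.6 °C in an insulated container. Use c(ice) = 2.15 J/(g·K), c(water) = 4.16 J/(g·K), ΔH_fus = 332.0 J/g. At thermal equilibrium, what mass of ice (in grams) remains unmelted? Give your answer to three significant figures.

Heat to warm all ice to 0 °C: 498.4×2.15×9.2 = 9858.4 J
Heat released by water cooling to 0 °C: 80.6×4.16×37.6 = 12607 J
12607 J < 9858.4 + 498.4×332.0 = 175327.2 J, so not all ice melts; final T = 0 °C.
Heat left for melting: 12607 − 9858.4 = 2748.6 J
Mass melted = 2748.6 / 332.0 = 8.279 g
Ice remaining = 498.4 − 8.279 = 490.121 g

m_ice remaining = 490 g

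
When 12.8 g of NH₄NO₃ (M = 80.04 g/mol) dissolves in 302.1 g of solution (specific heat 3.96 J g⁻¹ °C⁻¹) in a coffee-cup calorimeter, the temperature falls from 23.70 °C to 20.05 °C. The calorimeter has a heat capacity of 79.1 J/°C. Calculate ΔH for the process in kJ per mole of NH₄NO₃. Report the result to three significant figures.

ΔH = 29.1 kJ/mol

|ΔT| = |20.05 − 23.70| = 3.65 °C
|q_surr| = (302.1 × 3.96 + 79.1) × 3.65 = 1275.416 × 3.65 = 4655 J
n(NH₄NO₃) = 12.8 / 80.04 = 0.1599 mol
Temperature fell, so q_rxn = +|q_surr| = 4.655 kJ
ΔH = q_rxn / n = 29.11 kJ/mol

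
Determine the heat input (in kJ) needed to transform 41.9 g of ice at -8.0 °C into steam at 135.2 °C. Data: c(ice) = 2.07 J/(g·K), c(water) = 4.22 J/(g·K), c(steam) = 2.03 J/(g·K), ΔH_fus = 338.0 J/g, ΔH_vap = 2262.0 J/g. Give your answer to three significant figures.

q1 (heat ice -8.0→0.0 °C): 41.9 × 2.07 × 8.0 = 694 J
q2 (melt at 0 °C): 41.9 × 338.0 = 14162 J
q3 (heat water 0.0→100.0 °C): 41.9 × 4.22 × 100.0 = 17682 J
q4 (vaporize at 100 °C): 41.9 × 2262.0 = 94778 J
q5 (heat steam 100.0→135.2 °C): 41.9 × 2.03 × 35.2 = 2994 J
Total: 694 + 14162 + 17682 + 94778 + 2994 = 130310 J = 130 kJ

q = 130 kJ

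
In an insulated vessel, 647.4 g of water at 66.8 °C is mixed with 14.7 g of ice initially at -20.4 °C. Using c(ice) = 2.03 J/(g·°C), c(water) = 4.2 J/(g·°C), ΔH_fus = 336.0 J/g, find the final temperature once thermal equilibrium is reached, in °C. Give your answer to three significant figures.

T_f = 63.3 °C

Heat to bring ice to 0 °C and melt it: q₁ = 14.7×2.03×20.4 + 14.7×336.0 = 5548.0 J
Heat the water can supply cooling to 0 °C: 647.4×4.2×66.8 = 181635 J > q₁, so all ice melts.
Energy balance: 647.4×4.2×(66.8 − T) = 5548.0 + 14.7×4.2×(T − 0)
2719.08(66.8 − T) = 5548.0 + 61.74 T
181635 − 5548.0 = 2780.82 T
T = 176087.0 / 2780.82 = 63.32 °C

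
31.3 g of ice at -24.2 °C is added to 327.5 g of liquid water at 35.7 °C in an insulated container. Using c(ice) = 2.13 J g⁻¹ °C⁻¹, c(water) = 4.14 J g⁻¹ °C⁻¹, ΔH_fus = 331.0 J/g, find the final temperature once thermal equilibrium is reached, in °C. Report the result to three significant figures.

Heat to bring ice to 0 °C and melt it: q₁ = 31.3×2.13×24.2 + 31.3×331.0 = 11974 J
Heat the water can supply cooling to 0 °C: 327.5×4.14×35.7 = 48403.8 J > q₁, so all ice melts.
Energy balance: 327.5×4.14×(35.7 − T) = 11974 + 31.3×4.14×(T − 0)
1355.85(35.7 − T) = 11974 + 129.582 T
48403.8 − 11974 = 1485.432 T
T = 36429.8 / 1485.432 = 24.52 °C

T_f = 24.5 °C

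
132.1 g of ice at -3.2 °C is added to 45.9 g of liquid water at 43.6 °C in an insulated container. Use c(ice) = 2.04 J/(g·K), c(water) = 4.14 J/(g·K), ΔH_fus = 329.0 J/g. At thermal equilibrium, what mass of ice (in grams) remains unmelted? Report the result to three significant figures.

m_ice remaining = 110 g

Heat to warm all ice to 0 °C: 132.1×2.04×3.2 = 862.35 J
Heat released by water cooling to 0 °C: 45.9×4.14×43.6 = 8285.1 J
8285.1 J < 862.35 + 132.1×329.0 = 44323.25 J, so not all ice melts; final T = 0 °C.
Heat left for melting: 8285.1 − 862.35 = 7422.75 J
Mass melted = 7422.75 / 329.0 = 22.56 g
Ice remaining = 132.1 − 22.56 = 109.54 g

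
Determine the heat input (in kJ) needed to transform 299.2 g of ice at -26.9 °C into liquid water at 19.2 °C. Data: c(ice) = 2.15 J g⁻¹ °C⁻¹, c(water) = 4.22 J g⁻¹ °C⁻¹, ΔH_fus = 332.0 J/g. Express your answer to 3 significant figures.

q1 (heat ice -26.9→0.0 °C): 299.2 × 2.15 × 26.9 = 17304 J
q2 (melt at 0 °C): 299.2 × 332.0 = 99334 J
q3 (heat water 0.0→19.2 °C): 299.2 × 4.22 × 19.2 = 24242 J
Total: 17304 + 99334 + 24242 = 140880 J = 141 kJ

q = 141 kJ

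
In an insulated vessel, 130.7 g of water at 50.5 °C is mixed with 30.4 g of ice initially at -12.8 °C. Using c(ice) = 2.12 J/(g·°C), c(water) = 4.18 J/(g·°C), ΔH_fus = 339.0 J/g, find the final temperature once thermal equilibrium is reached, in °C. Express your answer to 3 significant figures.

T_f = 24.4 °C

Heat to bring ice to 0 °C and melt it: q₁ = 30.4×2.12×12.8 + 30.4×339.0 = 11131 J
Heat the water can supply cooling to 0 °C: 130.7×4.18×50.5 = 27589.5 J > q₁, so all ice melts.
Energy balance: 130.7×4.18×(50.5 − T) = 11131 + 30.4×4.18×(T − 0)
546.326(50.5 − T) = 11131 + 127.072 T
27589.5 − 11131 = 673.398 T
T = 16458.5 / 673.398 = 24.44 °C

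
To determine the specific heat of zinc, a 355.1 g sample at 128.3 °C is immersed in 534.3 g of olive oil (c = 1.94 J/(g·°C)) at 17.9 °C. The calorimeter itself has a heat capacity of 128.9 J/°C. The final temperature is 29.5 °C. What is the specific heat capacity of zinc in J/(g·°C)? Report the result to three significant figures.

c = 0.385 J/(g·°C)

q_gained = (534.3 × 1.94 + 128.9) × (29.5 − 17.9) = 13520 J
q_lost = 355.1 × c × (128.3 − 29.5) = 35083.88 c
Set equal: c = 13520 / 35083.88 = 0.385 J/(g·°C)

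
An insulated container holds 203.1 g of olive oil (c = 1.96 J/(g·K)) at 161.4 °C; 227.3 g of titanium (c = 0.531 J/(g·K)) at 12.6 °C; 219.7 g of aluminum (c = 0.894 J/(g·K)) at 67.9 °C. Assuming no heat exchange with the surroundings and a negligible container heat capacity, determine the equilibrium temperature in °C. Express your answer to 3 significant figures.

T_f = 111 °C

Σ mᵢcᵢ(T − Tᵢ) = 0  ⇒  T = Σ mᵢcᵢTᵢ / Σ mᵢcᵢ
Σ mᵢcᵢ = 203.1×1.96 + 227.3×0.531 + 219.7×0.894 = 715.1841
Σ mᵢcᵢTᵢ = 398.076×161.4 + 120.6963×12.6 + 196.4118×67.9 = 79107
T = 79107 / 715.1841 = 110.6 °C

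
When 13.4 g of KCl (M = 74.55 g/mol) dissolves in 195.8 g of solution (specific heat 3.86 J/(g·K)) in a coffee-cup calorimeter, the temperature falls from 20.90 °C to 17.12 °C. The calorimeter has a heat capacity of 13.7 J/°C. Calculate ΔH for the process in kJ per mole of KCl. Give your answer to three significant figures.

|ΔT| = |17.12 − 20.90| = 3.78 °C
|q_surr| = (195.8 × 3.86 + 13.7) × 3.78 = 769.488 × 3.78 = 2909 J
n(KCl) = 13.4 / 74.55 = 0.1797 mol
Temperature fell, so q_rxn = +|q_surr| = 2.909 kJ
ΔH = q_rxn / n = 16.19 kJ/mol

ΔH = 16.2 kJ/mol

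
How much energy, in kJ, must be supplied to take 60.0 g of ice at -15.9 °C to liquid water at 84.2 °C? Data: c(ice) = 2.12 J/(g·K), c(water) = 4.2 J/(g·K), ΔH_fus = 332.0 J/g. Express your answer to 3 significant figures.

q = 43.2 kJ

q1 (heat ice -15.9→0.0 °C): 60.0 × 2.12 × 15.9 = 2022 J
q2 (melt at 0 °C): 60.0 × 332.0 = 19920 J
q3 (heat water 0.0→84.2 °C): 60.0 × 4.2 × 84.2 = 21218 J
Total: 2022 + 19920 + 21218 = 43160 J = 43.2 kJ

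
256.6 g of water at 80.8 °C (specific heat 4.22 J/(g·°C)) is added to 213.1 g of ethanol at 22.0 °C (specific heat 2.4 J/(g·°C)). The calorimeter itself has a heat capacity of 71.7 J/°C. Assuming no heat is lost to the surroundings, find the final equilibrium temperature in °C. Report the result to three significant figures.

T_f = 60.2 °C

Heat lost by water = heat gained by ethanol + calorimeter.
(256.6)(4.22)(80.8 − T) = [(213.1)(2.4) + 71.7](T − 22.0)
1082.852 (80.8 − T) = 583.14 (T − 22.0)
87494 − 1082.852 T = 583.14 T − 12829
100323 = 1665.992 T
T = 60.22 °C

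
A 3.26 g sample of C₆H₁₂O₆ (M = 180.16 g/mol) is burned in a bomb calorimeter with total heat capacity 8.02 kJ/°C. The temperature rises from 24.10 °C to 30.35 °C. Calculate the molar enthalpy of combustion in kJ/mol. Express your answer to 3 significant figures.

ΔT = 30.35 − 24.10 = 6.25 °C
q_cal = C_cal × ΔT = 8.02 × 6.25 = 50.125 kJ
n = 3.26 / 180.16 = 0.01810 mol
q_rxn = −q_cal = -50.125 kJ
ΔH = -50.125 / 0.01810 = -2769 kJ/mol

ΔH = -2770 kJ/mol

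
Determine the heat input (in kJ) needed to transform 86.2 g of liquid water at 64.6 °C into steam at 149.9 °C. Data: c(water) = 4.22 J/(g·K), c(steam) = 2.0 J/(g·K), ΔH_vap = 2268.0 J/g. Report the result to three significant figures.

q = 217 kJ

q1 (heat water 64.6→100.0 °C): 86.2 × 4.22 × 35.4 = 12877 J
q2 (vaporize at 100 °C): 86.2 × 2268.0 = 195502 J
q3 (heat steam 100.0→149.9 °C): 86.2 × 2.0 × 49.9 = 8603 J
Total: 12877 + 195502 + 8603 = 216982 J = 217 kJ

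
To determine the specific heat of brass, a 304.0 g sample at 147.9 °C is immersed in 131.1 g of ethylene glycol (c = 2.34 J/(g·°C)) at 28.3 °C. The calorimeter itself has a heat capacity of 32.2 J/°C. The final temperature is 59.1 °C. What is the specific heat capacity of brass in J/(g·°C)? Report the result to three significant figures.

q_gained = (131.1 × 2.34 + 32.2) × (59.1 − 28.3) = 10440 J
q_lost = 304.0 × c × (147.9 − 59.1) = 26995.2 c
Set equal: c = 10440 / 26995.2 = 0.387 J/(g·°C)

c = 0.387 J/(g·°C)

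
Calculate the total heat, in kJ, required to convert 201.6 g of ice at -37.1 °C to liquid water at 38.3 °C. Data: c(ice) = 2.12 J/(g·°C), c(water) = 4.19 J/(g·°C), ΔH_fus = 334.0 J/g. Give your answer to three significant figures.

q1 (heat ice -37.1→0.0 °C): 201.6 × 2.12 × 37.1 = 15856 J
q2 (melt at 0 °C): 201.6 × 334.0 = 67334 J
q3 (heat water 0.0→38.3 °C): 201.6 × 4.19 × 38.3 = 32352 J
Total: 15856 + 67334 + 32352 = 115542 J = 116 kJ

q = 116 kJ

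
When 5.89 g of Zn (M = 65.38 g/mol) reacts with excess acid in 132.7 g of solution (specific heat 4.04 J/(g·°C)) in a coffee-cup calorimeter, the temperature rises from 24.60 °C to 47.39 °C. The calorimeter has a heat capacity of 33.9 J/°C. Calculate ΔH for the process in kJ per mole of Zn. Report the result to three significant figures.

ΔH = -144 kJ/mol

|ΔT| = |47.39 − 24.60| = 22.79 °C
|q_surr| = (132.7 × 4.04 + 33.9) × 22.79 = 570.008 × 22.79 = 12990 J
n(Zn) = 5.89 / 65.38 = 0.09009 mol
Temperature rose, so q_rxn = −|q_surr| = -12.99 kJ
ΔH = q_rxn / n = -144.2 kJ/mol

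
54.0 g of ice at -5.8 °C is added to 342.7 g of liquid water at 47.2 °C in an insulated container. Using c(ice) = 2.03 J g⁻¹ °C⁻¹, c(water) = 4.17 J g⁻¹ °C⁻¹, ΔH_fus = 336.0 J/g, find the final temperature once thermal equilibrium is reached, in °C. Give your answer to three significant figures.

Heat to bring ice to 0 °C and melt it: q₁ = 54.0×2.03×5.8 + 54.0×336.0 = 18780 J
Heat the water can supply cooling to 0 °C: 342.7×4.17×47.2 = 67451.6 J > q₁, so all ice melts.
Energy balance: 342.7×4.17×(47.2 − T) = 18780 + 54.0×4.17×(T − 0)
1429.059(47.2 − T) = 18780 + 225.18 T
67451.6 − 18780 = 1654.239 T
T = 48671.6 / 1654.239 = 29.42 °C

T_f = 29.4 °C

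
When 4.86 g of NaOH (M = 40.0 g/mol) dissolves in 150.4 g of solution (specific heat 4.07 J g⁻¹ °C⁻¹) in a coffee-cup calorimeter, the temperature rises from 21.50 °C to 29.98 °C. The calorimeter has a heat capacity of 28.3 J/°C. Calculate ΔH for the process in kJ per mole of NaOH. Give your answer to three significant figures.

ΔH = -44.7 kJ/mol

|ΔT| = |29.98 − 21.50| = 8.48 °C
|q_surr| = (150.4 × 4.07 + 28.3) × 8.48 = 640.428 × 8.48 = 5431 J
n(NaOH) = 4.86 / 40.0 = 0.1215 mol
Temperature rose, so q_rxn = −|q_surr| = -5.431 kJ
ΔH = q_rxn / n = -44.70 kJ/mol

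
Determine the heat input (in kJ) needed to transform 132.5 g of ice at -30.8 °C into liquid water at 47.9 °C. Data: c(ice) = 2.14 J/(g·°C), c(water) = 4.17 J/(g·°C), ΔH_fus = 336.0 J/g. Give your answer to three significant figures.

q = 79.7 kJ

q1 (heat ice -30.8→0.0 °C): 132.5 × 2.14 × 30.8 = 8733 J
q2 (melt at 0 °C): 132.5 × 336.0 = 44520 J
q3 (heat water 0.0→47.9 °C): 132.5 × 4.17 × 47.9 = 26466 J
Total: 8733 + 44520 + 26466 = 79719 J = 79.7 kJ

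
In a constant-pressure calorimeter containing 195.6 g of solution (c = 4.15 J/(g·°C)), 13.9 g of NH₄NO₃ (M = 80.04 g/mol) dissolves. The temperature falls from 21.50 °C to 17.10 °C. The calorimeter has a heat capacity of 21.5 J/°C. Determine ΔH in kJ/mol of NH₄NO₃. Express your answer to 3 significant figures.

ΔH = 21.1 kJ/mol

|ΔT| = |17.10 − 21.50| = 4.40 °C
|q_surr| = (195.6 × 4.15 + 21.5) × 4.40 = 833.24 × 4.40 = 3666 J
n(NH₄NO₃) = 13.9 / 80.04 = 0.1737 mol
Temperature fell, so q_rxn = +|q_surr| = 3.666 kJ
ΔH = q_rxn / n = 21.11 kJ/mol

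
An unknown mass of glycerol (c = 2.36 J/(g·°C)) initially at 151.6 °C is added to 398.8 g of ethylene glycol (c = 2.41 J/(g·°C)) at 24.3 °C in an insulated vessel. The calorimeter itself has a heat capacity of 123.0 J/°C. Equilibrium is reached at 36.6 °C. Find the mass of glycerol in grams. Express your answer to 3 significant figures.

m = 49.1 g

q_gained = (398.8 × 2.41 + 123.0) × (36.6 − 24.3) = 13330 J
q_lost = m × 2.36 × (151.6 − 36.6) = 271.4 m
m = 13330 / 271.4 = 49.1 g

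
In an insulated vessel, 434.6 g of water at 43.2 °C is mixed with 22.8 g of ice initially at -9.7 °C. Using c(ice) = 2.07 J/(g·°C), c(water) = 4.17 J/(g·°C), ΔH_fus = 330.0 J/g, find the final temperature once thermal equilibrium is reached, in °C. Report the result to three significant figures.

T_f = 36.9 °C

Heat to bring ice to 0 °C and melt it: q₁ = 22.8×2.07×9.7 + 22.8×330.0 = 7981.8 J
Heat the water can supply cooling to 0 °C: 434.6×4.17×43.2 = 78290.6 J > q₁, so all ice melts.
Energy balance: 434.6×4.17×(43.2 − T) = 7981.8 + 22.8×4.17×(T − 0)
1812.282(43.2 − T) = 7981.8 + 95.076 T
78290.6 − 7981.8 = 1907.358 T
T = 70308.8 / 1907.358 = 36.86 °C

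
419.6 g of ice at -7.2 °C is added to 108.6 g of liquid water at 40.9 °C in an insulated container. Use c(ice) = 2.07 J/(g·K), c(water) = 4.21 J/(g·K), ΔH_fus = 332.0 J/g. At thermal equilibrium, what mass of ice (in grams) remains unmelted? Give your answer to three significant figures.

Heat to warm all ice to 0 °C: 419.6×2.07×7.2 = 6253.7 J
Heat released by water cooling to 0 °C: 108.6×4.21×40.9 = 18700 J
18700 J < 6253.7 + 419.6×332.0 = 145560.9 J, so not all ice melts; final T = 0 °C.
Heat left for melting: 18700 − 6253.7 = 12446.3 J
Mass melted = 12446.3 / 332.0 = 37.49 g
Ice remaining = 419.6 − 37.49 = 382.11 g

m_ice remaining = 382 g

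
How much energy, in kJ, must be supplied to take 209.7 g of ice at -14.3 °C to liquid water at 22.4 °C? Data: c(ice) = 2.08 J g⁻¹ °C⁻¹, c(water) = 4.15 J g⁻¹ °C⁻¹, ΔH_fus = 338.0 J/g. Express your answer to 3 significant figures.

q = 96.6 kJ

q1 (heat ice -14.3→0.0 °C): 209.7 × 2.08 × 14.3 = 6237 J
q2 (melt at 0 °C): 209.7 × 338.0 = 70879 J
q3 (heat water 0.0→22.4 °C): 209.7 × 4.15 × 22.4 = 19494 J
Total: 6237 + 70879 + 19494 = 96610 J = 96.6 kJ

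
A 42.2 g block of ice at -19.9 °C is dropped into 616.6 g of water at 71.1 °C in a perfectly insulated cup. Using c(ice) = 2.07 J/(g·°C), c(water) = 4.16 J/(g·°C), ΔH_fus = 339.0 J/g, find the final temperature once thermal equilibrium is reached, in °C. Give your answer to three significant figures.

T_f = 60.7 °C

Heat to bring ice to 0 °C and melt it: q₁ = 42.2×2.07×19.9 + 42.2×339.0 = 16044 J
Heat the water can supply cooling to 0 °C: 616.6×4.16×71.1 = 182375 J > q₁, so all ice melts.
Energy balance: 616.6×4.16×(71.1 − T) = 16044 + 42.2×4.16×(T − 0)
2565.056(71.1 − T) = 16044 + 175.552 T
182375 − 16044 = 2740.608 T
T = 166331 / 2740.608 = 60.69 °C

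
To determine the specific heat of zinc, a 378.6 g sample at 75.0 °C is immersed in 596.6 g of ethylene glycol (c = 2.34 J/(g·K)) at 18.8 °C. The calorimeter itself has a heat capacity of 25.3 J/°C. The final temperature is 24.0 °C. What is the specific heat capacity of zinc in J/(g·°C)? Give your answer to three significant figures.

q_gained = (596.6 × 2.34 + 25.3) × (24.0 − 18.8) = 7391 J
q_lost = 378.6 × c × (75.0 − 24.0) = 19308.6 c
Set equal: c = 7391 / 19308.6 = 0.383 J/(g·°C)

c = 0.383 J/(g·°C)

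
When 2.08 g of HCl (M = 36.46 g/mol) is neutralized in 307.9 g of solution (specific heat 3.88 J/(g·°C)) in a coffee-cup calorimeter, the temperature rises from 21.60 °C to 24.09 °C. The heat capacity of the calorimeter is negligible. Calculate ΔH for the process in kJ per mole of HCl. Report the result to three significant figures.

|ΔT| = |24.09 − 21.60| = 2.49 °C
|q_surr| = (307.9 × 3.88) × 2.49 = 1194.652 × 2.49 = 2975 J
n(HCl) = 2.08 / 36.46 = 0.05705 mol
Temperature rose, so q_rxn = −|q_surr| = -2.975 kJ
ΔH = q_rxn / n = -52.147 kJ/mol

ΔH = -52.1 kJ/mol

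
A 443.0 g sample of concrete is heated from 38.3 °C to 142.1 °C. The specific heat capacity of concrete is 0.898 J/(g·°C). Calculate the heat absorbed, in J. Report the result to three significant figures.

q = 41300 J

q = m c ΔT = 443.0 × 0.898 × (142.1 − 38.3)
q = 443.0 × 0.898 × 103.8 = 41290 J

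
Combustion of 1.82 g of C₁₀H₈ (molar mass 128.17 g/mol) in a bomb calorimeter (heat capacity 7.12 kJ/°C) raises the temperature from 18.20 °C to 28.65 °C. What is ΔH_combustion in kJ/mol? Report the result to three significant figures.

ΔH = -5240 kJ/mol

ΔT = 28.65 − 18.20 = 10.45 °C
q_cal = C_cal × ΔT = 7.12 × 10.45 = 74.404 kJ
n = 1.82 / 128.17 = 0.01420 mol
q_rxn = −q_cal = -74.404 kJ
ΔH = -74.404 / 0.01420 = -5240 kJ/mol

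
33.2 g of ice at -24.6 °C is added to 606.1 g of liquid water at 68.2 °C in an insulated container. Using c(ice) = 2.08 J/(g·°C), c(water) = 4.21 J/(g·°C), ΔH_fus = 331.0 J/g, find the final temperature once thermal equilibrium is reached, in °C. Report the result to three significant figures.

Heat to bring ice to 0 °C and melt it: q₁ = 33.2×2.08×24.6 + 33.2×331.0 = 12688 J
Heat the water can supply cooling to 0 °C: 606.1×4.21×68.2 = 174025 J > q₁, so all ice melts.
Energy balance: 606.1×4.21×(68.2 − T) = 12688 + 33.2×4.21×(T − 0)
2551.681(68.2 − T) = 12688 + 139.772 T
174025 − 12688 = 2691.453 T
T = 161337 / 2691.453 = 59.94 °C

T_f = 59.9 °C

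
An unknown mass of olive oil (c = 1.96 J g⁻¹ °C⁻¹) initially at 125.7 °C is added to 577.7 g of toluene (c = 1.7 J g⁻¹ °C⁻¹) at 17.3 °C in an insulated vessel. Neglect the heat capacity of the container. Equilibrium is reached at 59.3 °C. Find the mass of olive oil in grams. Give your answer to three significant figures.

q_gained = (577.7 × 1.7) × (59.3 − 17.3) = 41250 J
q_lost = m × 1.96 × (125.7 − 59.3) = 130.144 m
m = 41250 / 130.144 = 317 g

m = 317 g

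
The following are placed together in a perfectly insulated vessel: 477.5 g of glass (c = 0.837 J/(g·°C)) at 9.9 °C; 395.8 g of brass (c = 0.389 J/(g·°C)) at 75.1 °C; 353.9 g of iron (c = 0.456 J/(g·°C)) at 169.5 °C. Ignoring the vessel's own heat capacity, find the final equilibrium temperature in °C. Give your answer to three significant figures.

Σ mᵢcᵢ(T − Tᵢ) = 0  ⇒  T = Σ mᵢcᵢTᵢ / Σ mᵢcᵢ
Σ mᵢcᵢ = 477.5×0.837 + 395.8×0.389 + 353.9×0.456 = 715.0121
Σ mᵢcᵢTᵢ = 399.6675×9.9 + 153.9662×75.1 + 161.3784×169.5 = 42873
T = 42873 / 715.0121 = 59.96 °C

T_f = 60.0 °C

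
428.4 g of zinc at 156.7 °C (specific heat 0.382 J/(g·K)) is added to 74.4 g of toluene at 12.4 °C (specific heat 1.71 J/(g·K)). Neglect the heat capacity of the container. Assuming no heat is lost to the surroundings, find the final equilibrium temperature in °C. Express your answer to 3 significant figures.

Heat lost by zinc = heat gained by toluene.
(428.4)(0.382)(156.7 − T) = (74.4)(1.71)(T − 12.4)
163.6488 (156.7 − T) = 127.224 (T − 12.4)
25644 − 163.6488 T = 127.224 T − 1577.6
27221.6 = 290.8728 T
T = 93.59 °C

T_f = 93.6 °C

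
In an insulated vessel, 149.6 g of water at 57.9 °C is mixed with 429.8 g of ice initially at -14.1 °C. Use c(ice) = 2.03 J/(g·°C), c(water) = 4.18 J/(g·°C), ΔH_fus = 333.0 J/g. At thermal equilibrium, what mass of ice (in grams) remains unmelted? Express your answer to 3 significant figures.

m_ice remaining = 358 g

Heat to warm all ice to 0 °C: 429.8×2.03×14.1 = 12302 J
Heat released by water cooling to 0 °C: 149.6×4.18×57.9 = 36206 J
36206 J < 12302 + 429.8×333.0 = 155425.4 J, so not all ice melts; final T = 0 °C.
Heat left for melting: 36206 − 12302 = 23904 J
Mass melted = 23904 / 333.0 = 71.78 g
Ice remaining = 429.8 − 71.78 = 358.02 g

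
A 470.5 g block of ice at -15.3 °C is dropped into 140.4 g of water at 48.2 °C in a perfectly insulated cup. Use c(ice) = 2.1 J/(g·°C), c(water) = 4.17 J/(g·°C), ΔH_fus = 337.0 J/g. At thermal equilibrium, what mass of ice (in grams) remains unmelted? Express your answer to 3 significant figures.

Heat to warm all ice to 0 °C: 470.5×2.1×15.3 = 15117 J
Heat released by water cooling to 0 °C: 140.4×4.17×48.2 = 28220 J
28220 J < 15117 + 470.5×337.0 = 173675.5 J, so not all ice melts; final T = 0 °C.
Heat left for melting: 28220 − 15117 = 13103 J
Mass melted = 13103 / 337.0 = 38.88 g
Ice remaining = 470.5 − 38.88 = 431.62 g

m_ice remaining = 432 g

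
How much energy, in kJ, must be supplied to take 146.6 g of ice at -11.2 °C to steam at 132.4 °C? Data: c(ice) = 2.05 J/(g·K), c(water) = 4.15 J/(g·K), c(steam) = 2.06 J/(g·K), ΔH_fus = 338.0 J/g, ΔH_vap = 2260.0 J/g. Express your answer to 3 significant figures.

q = 455 kJ

q1 (heat ice -11.2→0.0 °C): 146.6 × 2.05 × 11.2 = 3366 J
q2 (melt at 0 °C): 146.6 × 338.0 = 49551 J
q3 (heat water 0.0→100.0 °C): 146.6 × 4.15 × 100.0 = 60839 J
q4 (vaporize at 100 °C): 146.6 × 2260.0 = 331316 J
q5 (heat steam 100.0→132.4 °C): 146.6 × 2.06 × 32.4 = 9785 J
Total: 3366 + 49551 + 60839 + 331316 + 9785 = 454857 J = 455 kJ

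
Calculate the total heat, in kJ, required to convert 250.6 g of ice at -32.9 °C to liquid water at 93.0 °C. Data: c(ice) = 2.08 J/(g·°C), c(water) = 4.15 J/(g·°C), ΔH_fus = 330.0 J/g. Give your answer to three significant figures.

q = 197 kJ

q1 (heat ice -32.9→0.0 °C): 250.6 × 2.08 × 32.9 = 17149 J
q2 (melt at 0 °C): 250.6 × 330.0 = 82698 J
q3 (heat water 0.0→93.0 °C): 250.6 × 4.15 × 93.0 = 96719 J
Total: 17149 + 82698 + 96719 = 196566 J = 197 kJ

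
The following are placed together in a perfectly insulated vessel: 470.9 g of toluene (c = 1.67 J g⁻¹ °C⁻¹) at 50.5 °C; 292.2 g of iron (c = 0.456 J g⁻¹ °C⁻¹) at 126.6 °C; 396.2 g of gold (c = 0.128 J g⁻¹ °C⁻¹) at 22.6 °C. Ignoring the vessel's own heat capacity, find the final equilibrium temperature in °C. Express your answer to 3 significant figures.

T_f = 59.5 °C

Σ mᵢcᵢ(T − Tᵢ) = 0  ⇒  T = Σ mᵢcᵢTᵢ / Σ mᵢcᵢ
Σ mᵢcᵢ = 470.9×1.67 + 292.2×0.456 + 396.2×0.128 = 970.3598
Σ mᵢcᵢTᵢ = 786.403×50.5 + 133.2432×126.6 + 50.7136×22.6 = 57728
T = 57728 / 970.3598 = 59.49 °C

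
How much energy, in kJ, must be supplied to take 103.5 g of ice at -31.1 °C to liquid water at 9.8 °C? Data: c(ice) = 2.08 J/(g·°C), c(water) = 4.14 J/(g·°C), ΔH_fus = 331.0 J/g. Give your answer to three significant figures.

q1 (heat ice -31.1→0.0 °C): 103.5 × 2.08 × 31.1 = 6695 J
q2 (melt at 0 °C): 103.5 × 331.0 = 34259 J
q3 (heat water 0.0→9.8 °C): 103.5 × 4.14 × 9.8 = 4199 J
Total: 6695 + 34259 + 4199 = 45153 J = 45.2 kJ

q = 45.2 kJ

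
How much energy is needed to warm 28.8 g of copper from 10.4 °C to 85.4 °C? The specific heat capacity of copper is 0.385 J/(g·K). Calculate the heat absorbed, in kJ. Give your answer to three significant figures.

q = m c ΔT = 28.8 × 0.385 × (85.4 − 10.4)
q = 28.8 × 0.385 × 75.0 = 831.6 J = 0.832 kJ

q = 0.832 kJ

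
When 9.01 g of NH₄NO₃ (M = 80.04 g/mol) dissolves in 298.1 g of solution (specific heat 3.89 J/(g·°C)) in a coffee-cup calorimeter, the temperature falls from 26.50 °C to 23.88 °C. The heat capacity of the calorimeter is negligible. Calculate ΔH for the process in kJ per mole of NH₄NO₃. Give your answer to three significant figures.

ΔH = 27.0 kJ/mol

|ΔT| = |23.88 − 26.50| = 2.62 °C
|q_surr| = (298.1 × 3.89) × 2.62 = 1159.609 × 2.62 = 3038 J
n(NH₄NO₃) = 9.01 / 80.04 = 0.1126 mol
Temperature fell, so q_rxn = +|q_surr| = 3.038 kJ
ΔH = q_rxn / n = 26.98 kJ/mol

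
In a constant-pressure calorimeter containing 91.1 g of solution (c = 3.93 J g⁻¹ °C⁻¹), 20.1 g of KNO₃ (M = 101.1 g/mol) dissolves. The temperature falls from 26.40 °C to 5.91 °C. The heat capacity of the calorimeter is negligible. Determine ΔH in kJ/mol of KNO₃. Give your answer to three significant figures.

|ΔT| = |5.91 − 26.40| = 20.49 °C
|q_surr| = (91.1 × 3.93) × 20.49 = 358.023 × 20.49 = 7336 J
n(KNO₃) = 20.1 / 101.1 = 0.1988 mol
Temperature fell, so q_rxn = +|q_surr| = 7.336 kJ
ΔH = q_rxn / n = 36.90 kJ/mol

ΔH = 36.9 kJ/mol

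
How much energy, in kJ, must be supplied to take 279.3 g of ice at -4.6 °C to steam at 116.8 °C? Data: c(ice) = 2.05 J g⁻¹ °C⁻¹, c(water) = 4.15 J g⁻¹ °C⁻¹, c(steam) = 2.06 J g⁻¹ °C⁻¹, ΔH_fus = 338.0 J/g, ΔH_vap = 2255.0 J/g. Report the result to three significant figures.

q = 852 kJ

q1 (heat ice -4.6→0.0 °C): 279.3 × 2.05 × 4.6 = 2634 J
q2 (melt at 0 °C): 279.3 × 338.0 = 94403 J
q3 (heat water 0.0→100.0 °C): 279.3 × 4.15 × 100.0 = 115910 J
q4 (vaporize at 100 °C): 279.3 × 2255.0 = 629822 J
q5 (heat steam 100.0→116.8 °C): 279.3 × 2.06 × 16.8 = 9666 J
Total: 2634 + 94403 + 115910 + 629822 + 9666 = 852435 J = 852 kJ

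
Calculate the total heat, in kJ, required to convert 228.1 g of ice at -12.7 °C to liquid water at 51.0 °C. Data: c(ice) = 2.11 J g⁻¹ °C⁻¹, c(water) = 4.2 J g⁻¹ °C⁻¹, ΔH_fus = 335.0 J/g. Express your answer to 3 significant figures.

q1 (heat ice -12.7→0.0 °C): 228.1 × 2.11 × 12.7 = 6112 J
q2 (melt at 0 °C): 228.1 × 335.0 = 76414 J
q3 (heat water 0.0→51.0 °C): 228.1 × 4.2 × 51.0 = 48859 J
Total: 6112 + 76414 + 48859 = 131385 J = 131 kJ

q = 131 kJ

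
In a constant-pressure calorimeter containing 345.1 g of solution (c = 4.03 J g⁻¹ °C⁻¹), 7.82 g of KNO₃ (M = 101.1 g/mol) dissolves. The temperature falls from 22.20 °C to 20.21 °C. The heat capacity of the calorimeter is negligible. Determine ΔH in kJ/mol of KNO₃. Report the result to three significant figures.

|ΔT| = |20.21 − 22.20| = 1.99 °C
|q_surr| = (345.1 × 4.03) × 1.99 = 1390.753 × 1.99 = 2768 J
n(KNO₃) = 7.82 / 101.1 = 0.07735 mol
Temperature fell, so q_rxn = +|q_surr| = 2.768 kJ
ΔH = q_rxn / n = 35.79 kJ/mol

ΔH = 35.8 kJ/mol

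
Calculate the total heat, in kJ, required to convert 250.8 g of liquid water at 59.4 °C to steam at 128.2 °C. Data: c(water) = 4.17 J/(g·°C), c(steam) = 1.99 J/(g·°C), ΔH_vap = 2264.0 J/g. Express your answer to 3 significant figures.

q = 624 kJ

q1 (heat water 59.4→100.0 °C): 250.8 × 4.17 × 40.6 = 42461 J
q2 (vaporize at 100 °C): 250.8 × 2264.0 = 567811 J
q3 (heat steam 100.0→128.2 °C): 250.8 × 1.99 × 28.2 = 14074 J
Total: 42461 + 567811 + 14074 = 624346 J = 624 kJ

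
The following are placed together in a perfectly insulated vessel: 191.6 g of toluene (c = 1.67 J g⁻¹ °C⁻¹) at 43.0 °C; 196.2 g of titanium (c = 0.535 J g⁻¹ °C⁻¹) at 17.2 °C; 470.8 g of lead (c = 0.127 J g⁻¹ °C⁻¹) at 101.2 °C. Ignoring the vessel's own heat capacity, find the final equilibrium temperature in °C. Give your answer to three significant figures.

Σ mᵢcᵢ(T − Tᵢ) = 0  ⇒  T = Σ mᵢcᵢTᵢ / Σ mᵢcᵢ
Σ mᵢcᵢ = 191.6×1.67 + 196.2×0.535 + 470.8×0.127 = 484.7306
Σ mᵢcᵢTᵢ = 319.972×43.0 + 104.967×17.2 + 59.7916×101.2 = 21615
T = 21615 / 484.7306 = 44.59 °C

T_f = 44.6 °C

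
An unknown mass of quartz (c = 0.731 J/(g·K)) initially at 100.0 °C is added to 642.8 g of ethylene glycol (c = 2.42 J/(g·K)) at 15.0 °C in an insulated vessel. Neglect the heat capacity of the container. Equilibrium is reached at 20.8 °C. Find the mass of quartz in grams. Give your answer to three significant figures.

q_gained = (642.8 × 2.42) × (20.8 − 15.0) = 9022 J
q_lost = m × 0.731 × (100.0 − 20.8) = 57.8952 m
m = 9022 / 57.8952 = 156 g

m = 156 g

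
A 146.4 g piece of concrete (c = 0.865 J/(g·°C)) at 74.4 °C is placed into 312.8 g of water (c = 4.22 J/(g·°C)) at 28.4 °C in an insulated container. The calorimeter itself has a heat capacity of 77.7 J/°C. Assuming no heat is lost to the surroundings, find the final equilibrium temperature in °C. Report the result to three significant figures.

T_f = 32.2 °C

Heat lost by concrete = heat gained by water + calorimeter.
(146.4)(0.865)(74.4 − T) = [(312.8)(4.22) + 77.7](T − 28.4)
126.636 (74.4 − T) = 1397.716 (T − 28.4)
9421.7 − 126.636 T = 1397.716 T − 39695
49116.7 = 1524.352 T
T = 32.22 °C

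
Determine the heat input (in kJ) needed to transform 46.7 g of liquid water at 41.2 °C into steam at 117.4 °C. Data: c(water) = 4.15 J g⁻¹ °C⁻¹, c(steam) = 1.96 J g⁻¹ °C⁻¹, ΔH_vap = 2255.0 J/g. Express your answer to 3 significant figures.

q1 (heat water 41.2→100.0 °C): 46.7 × 4.15 × 58.8 = 11396 J
q2 (vaporize at 100 °C): 46.7 × 2255.0 = 105309 J
q3 (heat steam 100.0→117.4 °C): 46.7 × 1.96 × 17.4 = 1593 J
Total: 11396 + 105309 + 1593 = 118298 J = 118 kJ

q = 118 kJ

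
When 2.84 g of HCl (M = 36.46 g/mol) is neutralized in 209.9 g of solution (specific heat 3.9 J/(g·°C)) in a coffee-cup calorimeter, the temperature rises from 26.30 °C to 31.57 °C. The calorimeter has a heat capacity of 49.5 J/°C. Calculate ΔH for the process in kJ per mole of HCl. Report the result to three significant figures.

ΔH = -58.7 kJ/mol

|ΔT| = |31.57 − 26.30| = 5.27 °C
|q_surr| = (209.9 × 3.9 + 49.5) × 5.27 = 868.11 × 5.27 = 4575 J
n(HCl) = 2.84 / 36.46 = 0.07789 mol
Temperature rose, so q_rxn = −|q_surr| = -4.575 kJ
ΔH = q_rxn / n = -58.74 kJ/mol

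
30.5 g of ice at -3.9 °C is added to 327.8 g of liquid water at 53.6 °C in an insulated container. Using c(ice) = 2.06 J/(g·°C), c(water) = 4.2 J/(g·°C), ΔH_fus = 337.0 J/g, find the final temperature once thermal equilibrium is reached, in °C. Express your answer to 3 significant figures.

T_f = 42.0 °C

Heat to bring ice to 0 °C and melt it: q₁ = 30.5×2.06×3.9 + 30.5×337.0 = 10524 J
Heat the water can supply cooling to 0 °C: 327.8×4.2×53.6 = 73794.3 J > q₁, so all ice melts.
Energy balance: 327.8×4.2×(53.6 − T) = 10524 + 30.5×4.2×(T − 0)
1376.76(53.6 − T) = 10524 + 128.1 T
73794.3 − 10524 = 1504.86 T
T = 63270.3 / 1504.86 = 42.04 °C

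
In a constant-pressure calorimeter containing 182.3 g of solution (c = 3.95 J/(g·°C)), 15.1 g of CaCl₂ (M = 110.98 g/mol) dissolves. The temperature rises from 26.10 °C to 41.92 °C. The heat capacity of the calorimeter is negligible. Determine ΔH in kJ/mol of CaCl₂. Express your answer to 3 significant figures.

ΔH = -83.7 kJ/mol

|ΔT| = |41.92 − 26.10| = 15.82 °C
|q_surr| = (182.3 × 3.95) × 15.82 = 720.085 × 15.82 = 11390 J
n(CaCl₂) = 15.1 / 110.98 = 0.1361 mol
Temperature rose, so q_rxn = −|q_surr| = -11.39 kJ
ΔH = q_rxn / n = -83.69 kJ/mol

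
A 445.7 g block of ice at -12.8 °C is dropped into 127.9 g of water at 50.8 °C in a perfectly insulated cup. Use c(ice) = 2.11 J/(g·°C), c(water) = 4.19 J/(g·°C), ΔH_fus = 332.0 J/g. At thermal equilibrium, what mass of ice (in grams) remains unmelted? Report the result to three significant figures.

m_ice remaining = 400 g

Heat to warm all ice to 0 °C: 445.7×2.11×12.8 = 12037 J
Heat released by water cooling to 0 °C: 127.9×4.19×50.8 = 27224 J
27224 J < 12037 + 445.7×332.0 = 160009.4 J, so not all ice melts; final T = 0 °C.
Heat left for melting: 27224 − 12037 = 15187 J
Mass melted = 15187 / 332.0 = 45.74 g
Ice remaining = 445.7 − 45.74 = 399.96 g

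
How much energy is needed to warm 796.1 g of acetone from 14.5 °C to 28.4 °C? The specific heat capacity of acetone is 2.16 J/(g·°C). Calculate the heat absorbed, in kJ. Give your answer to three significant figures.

q = 23.9 kJ

q = m c ΔT = 796.1 × 2.16 × (28.4 − 14.5)
q = 796.1 × 2.16 × 13.9 = 23900 J = 23.9 kJ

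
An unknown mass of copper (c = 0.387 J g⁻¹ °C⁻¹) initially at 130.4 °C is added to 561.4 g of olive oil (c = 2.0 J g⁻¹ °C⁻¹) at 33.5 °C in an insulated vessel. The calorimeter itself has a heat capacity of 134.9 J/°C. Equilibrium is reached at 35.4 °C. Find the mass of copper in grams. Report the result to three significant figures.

q_gained = (561.4 × 2.0 + 134.9) × (35.4 − 33.5) = 2390 J
q_lost = m × 0.387 × (130.4 − 35.4) = 36.765 m
m = 2390 / 36.765 = 65.0 g

m = 65.0 g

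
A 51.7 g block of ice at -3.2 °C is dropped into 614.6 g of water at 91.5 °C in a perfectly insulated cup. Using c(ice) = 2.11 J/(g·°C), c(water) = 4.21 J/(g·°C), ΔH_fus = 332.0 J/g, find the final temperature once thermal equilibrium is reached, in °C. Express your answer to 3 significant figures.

Heat to bring ice to 0 °C and melt it: q₁ = 51.7×2.11×3.2 + 51.7×332.0 = 17513 J
Heat the water can supply cooling to 0 °C: 614.6×4.21×91.5 = 236753 J > q₁, so all ice melts.
Energy balance: 614.6×4.21×(91.5 − T) = 17513 + 51.7×4.21×(T − 0)
2587.466(91.5 − T) = 17513 + 217.657 T
236753 − 17513 = 2805.123 T
T = 219240 / 2805.123 = 78.16 °C

T_f = 78.2 °C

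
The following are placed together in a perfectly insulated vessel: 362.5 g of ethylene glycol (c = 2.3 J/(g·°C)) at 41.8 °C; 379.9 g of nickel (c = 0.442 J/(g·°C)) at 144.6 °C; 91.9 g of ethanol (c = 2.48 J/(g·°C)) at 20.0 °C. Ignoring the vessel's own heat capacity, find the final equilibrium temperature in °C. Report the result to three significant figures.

Σ mᵢcᵢ(T − Tᵢ) = 0  ⇒  T = Σ mᵢcᵢTᵢ / Σ mᵢcᵢ
Σ mᵢcᵢ = 362.5×2.3 + 379.9×0.442 + 91.9×2.48 = 1229.5778
Σ mᵢcᵢTᵢ = 833.75×41.8 + 167.9158×144.6 + 227.912×20.0 = 63690
T = 63690 / 1229.5778 = 51.80 °C

T_f = 51.8 °C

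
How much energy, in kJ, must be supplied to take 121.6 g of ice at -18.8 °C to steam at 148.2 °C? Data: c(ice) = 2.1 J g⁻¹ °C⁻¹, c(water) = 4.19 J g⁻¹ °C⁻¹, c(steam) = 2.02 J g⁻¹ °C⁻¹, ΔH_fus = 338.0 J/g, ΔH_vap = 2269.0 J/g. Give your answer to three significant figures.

q = 385 kJ

q1 (heat ice -18.8→0.0 °C): 121.6 × 2.1 × 18.8 = 4801 J
q2 (melt at 0 °C): 121.6 × 338.0 = 41101 J
q3 (heat water 0.0→100.0 °C): 121.6 × 4.19 × 100.0 = 50950 J
q4 (vaporize at 100 °C): 121.6 × 2269.0 = 275910 J
q5 (heat steam 100.0→148.2 °C): 121.6 × 2.02 × 48.2 = 11839 J
Total: 4801 + 41101 + 50950 + 275910 + 11839 = 384601 J = 385 kJ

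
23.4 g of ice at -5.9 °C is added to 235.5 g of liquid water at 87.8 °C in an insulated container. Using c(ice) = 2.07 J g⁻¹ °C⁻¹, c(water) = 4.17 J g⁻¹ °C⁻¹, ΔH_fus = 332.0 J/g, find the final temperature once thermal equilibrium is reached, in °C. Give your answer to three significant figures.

Heat to bring ice to 0 °C and melt it: q₁ = 23.4×2.07×5.9 + 23.4×332.0 = 8054.6 J
Heat the water can supply cooling to 0 °C: 235.5×4.17×87.8 = 86222.7 J > q₁, so all ice melts.
Energy balance: 235.5×4.17×(87.8 − T) = 8054.6 + 23.4×4.17×(T − 0)
982.035(87.8 − T) = 8054.6 + 97.578 T
86222.7 − 8054.6 = 1079.613 T
T = 78168.1 / 1079.613 = 72.40 °C

T_f = 72.4 °C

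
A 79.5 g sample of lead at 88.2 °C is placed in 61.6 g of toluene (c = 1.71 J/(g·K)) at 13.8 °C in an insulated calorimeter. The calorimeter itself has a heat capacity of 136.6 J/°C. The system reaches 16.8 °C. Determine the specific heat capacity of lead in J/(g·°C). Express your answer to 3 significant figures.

q_gained = (61.6 × 1.71 + 136.6) × (16.8 − 13.8) = 725.8 J
q_lost = 79.5 × c × (88.2 − 16.8) = 5676.3 c
Set equal: c = 725.8 / 5676.3 = 0.128 J/(g·°C)

c = 0.128 J/(g·°C)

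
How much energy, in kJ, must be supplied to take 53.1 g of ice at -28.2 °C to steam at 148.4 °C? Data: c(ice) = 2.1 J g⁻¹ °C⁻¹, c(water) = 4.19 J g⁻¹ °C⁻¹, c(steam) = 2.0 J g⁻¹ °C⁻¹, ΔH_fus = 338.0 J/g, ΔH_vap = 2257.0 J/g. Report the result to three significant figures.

q = 168 kJ

q1 (heat ice -28.2→0.0 °C): 53.1 × 2.1 × 28.2 = 3145 J
q2 (melt at 0 °C): 53.1 × 338.0 = 17948 J
q3 (heat water 0.0→100.0 °C): 53.1 × 4.19 × 100.0 = 22249 J
q4 (vaporize at 100 °C): 53.1 × 2257.0 = 119847 J
q5 (heat steam 100.0→148.4 °C): 53.1 × 2.0 × 48.4 = 5140 J
Total: 3145 + 17948 + 22249 + 119847 + 5140 = 168329 J = 168 kJ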